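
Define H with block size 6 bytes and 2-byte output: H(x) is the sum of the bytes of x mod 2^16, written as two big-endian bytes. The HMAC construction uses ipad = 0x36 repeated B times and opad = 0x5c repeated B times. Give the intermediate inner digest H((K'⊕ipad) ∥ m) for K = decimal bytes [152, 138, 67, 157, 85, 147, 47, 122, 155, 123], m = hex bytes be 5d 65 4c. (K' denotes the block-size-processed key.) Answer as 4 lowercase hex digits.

Key decimal bytes [152, 138, 67, 157, 85, 147, 47, 122, 155, 123] = 98 8a 43 9d 55 93 2f 7a 9b 7b is 10 bytes > B = 6, so hash it first: H(key) = 04 a9, then zero-pad to 6 bytes: K' = 04 a9 00 00 00 00.
K' ⊕ ipad = 32 9f 36 36 36 36.
Inner input = 32 9f 36 36 36 36 ∥ be 5d 65 4c.
Inner hash: sum = 50+159+54+54+54+54+190+93+101+76 = 885 → 03 75.

0375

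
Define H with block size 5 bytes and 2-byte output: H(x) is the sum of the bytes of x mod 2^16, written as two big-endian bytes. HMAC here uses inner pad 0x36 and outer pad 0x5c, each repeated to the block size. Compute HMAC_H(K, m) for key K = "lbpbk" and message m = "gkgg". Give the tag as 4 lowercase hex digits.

0157

Key "lbpbk" = 6c 62 70 62 6b is exactly B = 5 bytes: K' = 6c 62 70 62 6b.
K' ⊕ ipad = 5a 54 46 54 5d.  K' ⊕ opad = 30 3e 2c 3e 37.
Inner input = (K'⊕ipad) ∥ m = 5a 54 46 54 5d ∥ 67 6b 67 67.
Inner hash: sum = 90+84+70+84+93+103+107+103+103 = 837 → 03 45.
Outer input = (K'⊕opad) ∥ inner = 30 3e 2c 3e 37 ∥ 03 45.
Outer hash (tag): sum = 48+62+44+62+55+3+69 = 343 → 01 57.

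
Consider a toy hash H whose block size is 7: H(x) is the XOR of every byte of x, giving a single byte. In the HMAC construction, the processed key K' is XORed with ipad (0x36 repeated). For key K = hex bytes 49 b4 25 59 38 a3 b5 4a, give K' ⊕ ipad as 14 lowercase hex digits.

d3363636363636

Key hex bytes 49 b4 25 59 38 a3 b5 4a is 8 bytes > B = 7, so hash it first: H(key) = e5, then zero-pad to 7 bytes: K' = e5 00 00 00 00 00 00.
XOR each byte with 0x36: e5⊕36=d3, 00⊕36=36, 00⊕36=36, 00⊕36=36, 00⊕36=36, 00⊕36=36, 00⊕36=36.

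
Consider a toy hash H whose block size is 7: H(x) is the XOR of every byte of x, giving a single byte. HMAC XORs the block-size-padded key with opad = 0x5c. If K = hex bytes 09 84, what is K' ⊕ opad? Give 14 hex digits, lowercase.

Key hex bytes 09 84 is 2 bytes ≤ B = 7; zero-pad to 7 bytes: K' = 09 84 00 00 00 00 00.
XOR each byte with 0x5c: 09⊕5c=55, 84⊕5c=d8, 00⊕5c=5c, 00⊕5c=5c, 00⊕5c=5c, 00⊕5c=5c, 00⊕5c=5c.

55d85c5c5c5c5c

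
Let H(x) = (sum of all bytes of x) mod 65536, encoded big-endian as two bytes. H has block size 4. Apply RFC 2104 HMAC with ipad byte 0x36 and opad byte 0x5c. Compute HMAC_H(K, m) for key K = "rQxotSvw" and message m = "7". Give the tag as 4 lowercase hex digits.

015a

Key "rQxotSvw" = 72 51 78 6f 74 53 76 77 is 8 bytes > B = 4, so hash it first: H(key) = 03 5e, then zero-pad to 4 bytes: K' = 03 5e 00 00.
K' ⊕ ipad = 35 68 36 36.  K' ⊕ opad = 5f 02 5c 5c.
Inner input = (K'⊕ipad) ∥ m = 35 68 36 36 ∥ 37.
Inner hash: sum = 53+104+54+54+55 = 320 → 01 40.
Outer input = (K'⊕opad) ∥ inner = 5f 02 5c 5c ∥ 01 40.
Outer hash (tag): sum = 95+2+92+92+1+64 = 346 → 01 5a.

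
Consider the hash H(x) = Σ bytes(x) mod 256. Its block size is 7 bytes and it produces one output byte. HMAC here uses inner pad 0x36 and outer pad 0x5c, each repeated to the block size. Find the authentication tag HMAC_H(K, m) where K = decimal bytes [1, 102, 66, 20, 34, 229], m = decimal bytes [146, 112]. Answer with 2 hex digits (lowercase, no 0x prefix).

Key decimal bytes [1, 102, 66, 20, 34, 229] = 01 66 42 14 22 e5 is 6 bytes ≤ B = 7; zero-pad to 7 bytes: K' = 01 66 42 14 22 e5 00.
K' ⊕ ipad = 37 50 74 22 14 d3 36.  K' ⊕ opad = 5d 3a 1e 48 7e b9 5c.
Inner input = (K'⊕ipad) ∥ m = 37 50 74 22 14 d3 36 ∥ 92 70.
Inner hash: sum = 55+80+116+34+20+211+54+146+112 = 828; mod 256 = 60 → 3c.
Outer input = (K'⊕opad) ∥ inner = 5d 3a 1e 48 7e b9 5c ∥ 3c.
Outer hash (tag): sum = 93+58+30+72+126+185+92+60 = 716; mod 256 = 204 → cc.

cc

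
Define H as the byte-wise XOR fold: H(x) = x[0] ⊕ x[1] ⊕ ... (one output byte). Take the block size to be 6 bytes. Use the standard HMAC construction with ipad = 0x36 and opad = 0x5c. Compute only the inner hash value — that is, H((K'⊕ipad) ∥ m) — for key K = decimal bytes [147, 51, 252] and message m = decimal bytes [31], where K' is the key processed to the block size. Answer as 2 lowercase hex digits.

Key decimal bytes [147, 51, 252] = 93 33 fc is 3 bytes ≤ B = 6; zero-pad to 6 bytes: K' = 93 33 fc 00 00 00.
K' ⊕ ipad = a5 05 ca 36 36 36.
Inner input = a5 05 ca 36 36 36 ∥ 1f.
Inner hash: XOR a5⊕05⊕ca⊕36⊕36⊕36⊕1f = 43.

43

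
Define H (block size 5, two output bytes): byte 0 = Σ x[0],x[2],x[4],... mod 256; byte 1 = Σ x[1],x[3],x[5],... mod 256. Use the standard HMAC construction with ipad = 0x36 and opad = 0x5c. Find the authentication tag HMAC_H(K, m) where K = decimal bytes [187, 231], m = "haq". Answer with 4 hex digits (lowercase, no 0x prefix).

7f71

Key decimal bytes [187, 231] = bb e7 is 2 bytes ≤ B = 5; zero-pad to 5 bytes: K' = bb e7 00 00 00.
K' ⊕ ipad = 8d d1 36 36 36.  K' ⊕ opad = e7 bb 5c 5c 5c.
Inner input = (K'⊕ipad) ∥ m = 8d d1 36 36 36 ∥ 68 61 71.
Inner hash: even-index sum = 346 mod 256 = 90; odd-index sum = 480 mod 256 = 224 → 5a e0.
Outer input = (K'⊕opad) ∥ inner = e7 bb 5c 5c 5c ∥ 5a e0.
Outer hash (tag): even-index sum = 639 mod 256 = 127; odd-index sum = 369 mod 256 = 113 → 7f 71.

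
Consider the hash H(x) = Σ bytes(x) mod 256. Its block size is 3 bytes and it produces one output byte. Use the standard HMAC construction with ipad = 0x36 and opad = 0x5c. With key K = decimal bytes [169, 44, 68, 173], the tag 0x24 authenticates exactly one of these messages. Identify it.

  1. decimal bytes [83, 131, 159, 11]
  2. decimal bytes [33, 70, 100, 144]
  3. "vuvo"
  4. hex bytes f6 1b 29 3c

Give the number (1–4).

4

Key decimal bytes [169, 44, 68, 173] = a9 2c 44 ad is 4 bytes > B = 3, so hash it first: H(key) = c6, then zero-pad to 3 bytes: K' = c6 00 00.
K' ⊕ ipad = f0 36 36; K' ⊕ opad = 9a 5c 5c.
m1: inner = H(f0 36 36 53 83 9f 0b) = dc; tag = H(9a 5c 5c dc) = 2e
m2: inner = H(f0 36 36 21 46 64 90) = b7; tag = H(9a 5c 5c b7) = 09
m3: inner = H(f0 36 36 76 75 76 6f) = 2c; tag = H(9a 5c 5c 2c) = 7e
m4: inner = H(f0 36 36 f6 1b 29 3c) = d2; tag = H(9a 5c 5c d2) = 24 ← matches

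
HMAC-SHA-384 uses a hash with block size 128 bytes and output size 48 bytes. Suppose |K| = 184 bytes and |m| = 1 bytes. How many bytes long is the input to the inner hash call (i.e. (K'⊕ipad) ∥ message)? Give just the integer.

129

Key is 184 > 128 bytes, so it is hashed to 48 bytes then zero-padded to 128: |K'| = 128.
Inner input = (K'⊕ipad) ∥ m → 128 + 1 = 129 bytes.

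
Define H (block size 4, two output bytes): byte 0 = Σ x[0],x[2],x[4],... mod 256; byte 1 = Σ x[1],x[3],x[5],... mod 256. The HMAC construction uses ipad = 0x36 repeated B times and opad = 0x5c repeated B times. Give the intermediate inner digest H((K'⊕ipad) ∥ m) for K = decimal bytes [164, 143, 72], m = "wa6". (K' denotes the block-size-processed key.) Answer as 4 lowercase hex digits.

Key decimal bytes [164, 143, 72] = a4 8f 48 is 3 bytes ≤ B = 4; zero-pad to 4 bytes: K' = a4 8f 48 00.
K' ⊕ ipad = 92 b9 7e 36.
Inner input = 92 b9 7e 36 ∥ 77 61 36.
Inner hash: even-index sum = 445 mod 256 = 189; odd-index sum = 336 mod 256 = 80 → bd 50.

bd50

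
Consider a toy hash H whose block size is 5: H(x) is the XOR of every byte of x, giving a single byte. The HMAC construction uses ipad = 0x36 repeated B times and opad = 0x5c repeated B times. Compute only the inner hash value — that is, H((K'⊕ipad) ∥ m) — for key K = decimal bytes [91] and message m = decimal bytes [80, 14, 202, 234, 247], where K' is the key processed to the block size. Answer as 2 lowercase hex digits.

e4

Key decimal bytes [91] = 5b is 1 byte ≤ B = 5; zero-pad to 5 bytes: K' = 5b 00 00 00 00.
K' ⊕ ipad = 6d 36 36 36 36.
Inner input = 6d 36 36 36 36 ∥ 50 0e ca ea f7.
Inner hash: XOR 6d⊕36⊕36⊕36⊕36⊕50⊕0e⊕ca⊕ea⊕f7 = e4.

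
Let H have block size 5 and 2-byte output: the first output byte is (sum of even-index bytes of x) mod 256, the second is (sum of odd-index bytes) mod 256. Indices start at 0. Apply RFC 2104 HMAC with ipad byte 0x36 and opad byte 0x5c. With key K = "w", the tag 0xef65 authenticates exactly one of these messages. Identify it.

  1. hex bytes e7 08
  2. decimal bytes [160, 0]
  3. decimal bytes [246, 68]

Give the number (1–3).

2

Key "w" = 77 is 1 byte ≤ B = 5; zero-pad to 5 bytes: K' = 77 00 00 00 00.
K' ⊕ ipad = 41 36 36 36 36; K' ⊕ opad = 2b 5c 5c 5c 5c.
m1: inner = H(41 36 36 36 36 e7 08) = b5 53; tag = H(2b 5c 5c 5c 5c b5 53) = 366d
m2: inner = H(41 36 36 36 36 a0 00) = ad 0c; tag = H(2b 5c 5c 5c 5c ad 0c) = ef65 ← matches
m3: inner = H(41 36 36 36 36 f6 44) = f1 62; tag = H(2b 5c 5c 5c 5c f1 62) = 45a9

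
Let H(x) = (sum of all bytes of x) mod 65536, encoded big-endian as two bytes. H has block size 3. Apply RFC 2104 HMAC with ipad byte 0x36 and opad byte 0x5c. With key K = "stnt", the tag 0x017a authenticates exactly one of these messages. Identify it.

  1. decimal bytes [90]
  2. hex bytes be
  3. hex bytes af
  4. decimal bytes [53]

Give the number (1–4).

2

Key "stnt" = 73 74 6e 74 is 4 bytes > B = 3, so hash it first: H(key) = 01 c9, then zero-pad to 3 bytes: K' = 01 c9 00.
K' ⊕ ipad = 37 ff 36; K' ⊕ opad = 5d 95 5c.
m1: inner = H(37 ff 36 5a) = 01 c6; tag = H(5d 95 5c 01 c6) = 0215
m2: inner = H(37 ff 36 be) = 02 2a; tag = H(5d 95 5c 02 2a) = 017a ← matches
m3: inner = H(37 ff 36 af) = 02 1b; tag = H(5d 95 5c 02 1b) = 016b
m4: inner = H(37 ff 36 35) = 01 a1; tag = H(5d 95 5c 01 a1) = 01f0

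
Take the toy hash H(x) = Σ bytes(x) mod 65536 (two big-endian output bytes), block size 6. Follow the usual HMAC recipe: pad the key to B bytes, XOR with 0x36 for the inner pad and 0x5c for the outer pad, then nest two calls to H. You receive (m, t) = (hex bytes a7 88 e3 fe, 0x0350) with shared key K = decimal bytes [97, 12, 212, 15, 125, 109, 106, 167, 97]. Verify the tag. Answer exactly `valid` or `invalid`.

invalid

Key decimal bytes [97, 12, 212, 15, 125, 109, 106, 167, 97] = 61 0c d4 0f 7d 6d 6a a7 61 is 9 bytes > B = 6, so hash it first: H(key) = 03 ac, then zero-pad to 6 bytes: K' = 03 ac 00 00 00 00.
K' ⊕ ipad = 35 9a 36 36 36 36; K' ⊕ opad = 5f f0 5c 5c 5c 5c.
Inner hash: sum = 53+154+54+54+54+54+167+136+227+254 = 1207 → 04 b7.
Outer hash (recomputed tag): sum = 95+240+92+92+92+92+4+183 = 890 → 03 7a.
Recomputed tag = 037a; claimed = 0350 → mismatch.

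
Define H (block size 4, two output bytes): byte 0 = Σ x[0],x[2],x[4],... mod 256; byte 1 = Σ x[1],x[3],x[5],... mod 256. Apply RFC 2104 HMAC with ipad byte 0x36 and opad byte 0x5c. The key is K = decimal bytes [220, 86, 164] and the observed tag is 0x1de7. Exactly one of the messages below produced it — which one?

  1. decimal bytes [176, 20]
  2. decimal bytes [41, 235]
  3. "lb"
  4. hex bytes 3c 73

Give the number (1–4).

Key decimal bytes [220, 86, 164] = dc 56 a4 is 3 bytes ≤ B = 4; zero-pad to 4 bytes: K' = dc 56 a4 00.
K' ⊕ ipad = ea 60 92 36; K' ⊕ opad = 80 0a f8 5c.
m1: inner = H(ea 60 92 36 b0 14) = 2c aa; tag = H(80 0a f8 5c 2c aa) = a410
m2: inner = H(ea 60 92 36 29 eb) = a5 81; tag = H(80 0a f8 5c a5 81) = 1de7 ← matches
m3: inner = H(ea 60 92 36 6c 62) = e8 f8; tag = H(80 0a f8 5c e8 f8) = 605e
m4: inner = H(ea 60 92 36 3c 73) = b8 09; tag = H(80 0a f8 5c b8 09) = 306f

2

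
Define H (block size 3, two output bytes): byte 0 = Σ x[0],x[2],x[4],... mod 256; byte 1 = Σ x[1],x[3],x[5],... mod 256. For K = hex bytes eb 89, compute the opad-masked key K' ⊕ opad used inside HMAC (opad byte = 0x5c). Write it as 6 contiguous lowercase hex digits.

b7d55c

Key hex bytes eb 89 is 2 bytes ≤ B = 3; zero-pad to 3 bytes: K' = eb 89 00.
XOR each byte with 0x5c: eb⊕5c=b7, 89⊕5c=d5, 00⊕5c=5c.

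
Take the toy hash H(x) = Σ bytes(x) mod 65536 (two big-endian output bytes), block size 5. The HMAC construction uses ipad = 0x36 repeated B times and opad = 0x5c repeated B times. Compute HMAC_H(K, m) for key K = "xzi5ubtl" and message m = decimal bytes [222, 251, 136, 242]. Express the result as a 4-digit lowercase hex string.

022d

Key "xzi5ubtl" = 78 7a 69 35 75 62 74 6c is 8 bytes > B = 5, so hash it first: H(key) = 03 47, then zero-pad to 5 bytes: K' = 03 47 00 00 00.
K' ⊕ ipad = 35 71 36 36 36.  K' ⊕ opad = 5f 1b 5c 5c 5c.
Inner input = (K'⊕ipad) ∥ m = 35 71 36 36 36 ∥ de fb 88 f2.
Inner hash: sum = 53+113+54+54+54+222+251+136+242 = 1179 → 04 9b.
Outer input = (K'⊕opad) ∥ inner = 5f 1b 5c 5c 5c ∥ 04 9b.
Outer hash (tag): sum = 95+27+92+92+92+4+155 = 557 → 02 2d.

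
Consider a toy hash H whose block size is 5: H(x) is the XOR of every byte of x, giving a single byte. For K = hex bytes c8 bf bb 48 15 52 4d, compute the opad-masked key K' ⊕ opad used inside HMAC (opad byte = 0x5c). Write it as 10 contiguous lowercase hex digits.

d25c5c5c5c

Key hex bytes c8 bf bb 48 15 52 4d is 7 bytes > B = 5, so hash it first: H(key) = 8e, then zero-pad to 5 bytes: K' = 8e 00 00 00 00.
XOR each byte with 0x5c: 8e⊕5c=d2, 00⊕5c=5c, 00⊕5c=5c, 00⊕5c=5c, 00⊕5c=5c.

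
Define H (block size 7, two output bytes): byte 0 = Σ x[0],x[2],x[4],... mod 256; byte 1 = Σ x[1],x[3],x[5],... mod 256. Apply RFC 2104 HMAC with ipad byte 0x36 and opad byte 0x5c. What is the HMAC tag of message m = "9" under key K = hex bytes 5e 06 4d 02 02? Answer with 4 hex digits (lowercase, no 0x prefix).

a061

Key hex bytes 5e 06 4d 02 02 is 5 bytes ≤ B = 7; zero-pad to 7 bytes: K' = 5e 06 4d 02 02 00 00.
K' ⊕ ipad = 68 30 7b 34 34 36 36.  K' ⊕ opad = 02 5a 11 5e 5e 5c 5c.
Inner input = (K'⊕ipad) ∥ m = 68 30 7b 34 34 36 36 ∥ 39.
Inner hash: even-index sum = 333 mod 256 = 77; odd-index sum = 211 mod 256 = 211 → 4d d3.
Outer input = (K'⊕opad) ∥ inner = 02 5a 11 5e 5e 5c 5c ∥ 4d d3.
Outer hash (tag): even-index sum = 416 mod 256 = 160; odd-index sum = 353 mod 256 = 97 → a0 61.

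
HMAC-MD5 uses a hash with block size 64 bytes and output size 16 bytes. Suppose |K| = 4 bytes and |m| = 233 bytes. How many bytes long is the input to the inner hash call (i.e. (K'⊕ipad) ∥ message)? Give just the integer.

297

Key is 4 ≤ 64 bytes, zero-padded: |K'| = 64.
Inner input = (K'⊕ipad) ∥ m → 64 + 233 = 297 bytes.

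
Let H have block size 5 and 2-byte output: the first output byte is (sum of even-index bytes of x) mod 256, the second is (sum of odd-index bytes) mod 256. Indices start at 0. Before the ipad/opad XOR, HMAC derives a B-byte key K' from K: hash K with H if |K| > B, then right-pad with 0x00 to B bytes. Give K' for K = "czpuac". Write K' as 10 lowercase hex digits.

|K| = 6 > B = 5, so first hash the key.
H(K): even-index sum = 308 mod 256 = 52; odd-index sum = 338 mod 256 = 82 → 34 52.
Zero-pad H(K) = 34 52 to 5 bytes: K' = 34 52 00 00 00.

3452000000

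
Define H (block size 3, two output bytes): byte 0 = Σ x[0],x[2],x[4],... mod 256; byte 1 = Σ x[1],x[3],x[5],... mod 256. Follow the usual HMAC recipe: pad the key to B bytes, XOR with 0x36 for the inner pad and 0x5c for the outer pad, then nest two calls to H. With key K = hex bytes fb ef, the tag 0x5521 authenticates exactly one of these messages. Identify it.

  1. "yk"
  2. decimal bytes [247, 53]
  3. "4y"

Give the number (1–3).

Key hex bytes fb ef is 2 bytes ≤ B = 3; zero-pad to 3 bytes: K' = fb ef 00.
K' ⊕ ipad = cd d9 36; K' ⊕ opad = a7 b3 5c.
m1: inner = H(cd d9 36 79 6b) = 6e 52; tag = H(a7 b3 5c 6e 52) = 5521 ← matches
m2: inner = H(cd d9 36 f7 35) = 38 d0; tag = H(a7 b3 5c 38 d0) = d3eb
m3: inner = H(cd d9 36 34 79) = 7c 0d; tag = H(a7 b3 5c 7c 0d) = 102f

1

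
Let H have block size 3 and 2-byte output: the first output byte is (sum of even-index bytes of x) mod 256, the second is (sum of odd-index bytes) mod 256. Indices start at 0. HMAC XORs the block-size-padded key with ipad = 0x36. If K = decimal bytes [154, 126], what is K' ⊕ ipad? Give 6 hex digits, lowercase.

Key decimal bytes [154, 126] = 9a 7e is 2 bytes ≤ B = 3; zero-pad to 3 bytes: K' = 9a 7e 00.
XOR each byte with 0x36: 9a⊕36=ac, 7e⊕36=48, 00⊕36=36.

ac4836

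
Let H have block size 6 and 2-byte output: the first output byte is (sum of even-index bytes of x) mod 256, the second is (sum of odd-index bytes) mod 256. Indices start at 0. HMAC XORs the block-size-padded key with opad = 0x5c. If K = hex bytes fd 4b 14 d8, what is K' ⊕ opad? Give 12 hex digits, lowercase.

a11748845c5c

Key hex bytes fd 4b 14 d8 is 4 bytes ≤ B = 6; zero-pad to 6 bytes: K' = fd 4b 14 d8 00 00.
XOR each byte with 0x5c: fd⊕5c=a1, 4b⊕5c=17, 14⊕5c=48, d8⊕5c=84, 00⊕5c=5c, 00⊕5c=5c.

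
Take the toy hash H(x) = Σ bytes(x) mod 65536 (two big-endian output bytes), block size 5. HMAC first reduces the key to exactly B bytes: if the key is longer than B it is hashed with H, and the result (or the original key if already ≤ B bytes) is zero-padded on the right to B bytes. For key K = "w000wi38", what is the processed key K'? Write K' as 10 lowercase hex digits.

|K| = 8 > B = 5, so first hash the key.
H(K): sum = 119+48+48+48+119+105+51+56 = 594 → 02 52.
Zero-pad H(K) = 02 52 to 5 bytes: K' = 02 52 00 00 00.

0252000000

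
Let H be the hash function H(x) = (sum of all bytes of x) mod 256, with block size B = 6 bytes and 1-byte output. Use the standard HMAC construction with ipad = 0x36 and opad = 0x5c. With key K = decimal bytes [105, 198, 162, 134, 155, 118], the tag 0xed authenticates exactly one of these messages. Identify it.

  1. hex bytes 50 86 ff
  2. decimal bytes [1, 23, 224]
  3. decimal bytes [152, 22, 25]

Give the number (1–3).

Key decimal bytes [105, 198, 162, 134, 155, 118] = 69 c6 a2 86 9b 76 is exactly B = 6 bytes: K' = 69 c6 a2 86 9b 76.
K' ⊕ ipad = 5f f0 94 b0 ad 40; K' ⊕ opad = 35 9a fe da c7 2a.
m1: inner = H(5f f0 94 b0 ad 40 50 86 ff) = 55; tag = H(35 9a fe da c7 2a 55) = ed ← matches
m2: inner = H(5f f0 94 b0 ad 40 01 17 e0) = 78; tag = H(35 9a fe da c7 2a 78) = 10
m3: inner = H(5f f0 94 b0 ad 40 98 16 19) = 47; tag = H(35 9a fe da c7 2a 47) = df

1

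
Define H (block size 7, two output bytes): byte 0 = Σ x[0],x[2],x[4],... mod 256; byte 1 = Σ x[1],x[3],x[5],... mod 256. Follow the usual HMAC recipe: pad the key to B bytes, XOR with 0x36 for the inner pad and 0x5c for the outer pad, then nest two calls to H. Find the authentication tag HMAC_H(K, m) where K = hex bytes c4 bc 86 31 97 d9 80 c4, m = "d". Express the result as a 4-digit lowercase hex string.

dd87

Key hex bytes c4 bc 86 31 97 d9 80 c4 is 8 bytes > B = 7, so hash it first: H(key) = 61 8a, then zero-pad to 7 bytes: K' = 61 8a 00 00 00 00 00.
K' ⊕ ipad = 57 bc 36 36 36 36 36.  K' ⊕ opad = 3d d6 5c 5c 5c 5c 5c.
Inner input = (K'⊕ipad) ∥ m = 57 bc 36 36 36 36 36 ∥ 64.
Inner hash: even-index sum = 249 mod 256 = 249; odd-index sum = 396 mod 256 = 140 → f9 8c.
Outer input = (K'⊕opad) ∥ inner = 3d d6 5c 5c 5c 5c 5c ∥ f9 8c.
Outer hash (tag): even-index sum = 477 mod 256 = 221; odd-index sum = 647 mod 256 = 135 → dd 87.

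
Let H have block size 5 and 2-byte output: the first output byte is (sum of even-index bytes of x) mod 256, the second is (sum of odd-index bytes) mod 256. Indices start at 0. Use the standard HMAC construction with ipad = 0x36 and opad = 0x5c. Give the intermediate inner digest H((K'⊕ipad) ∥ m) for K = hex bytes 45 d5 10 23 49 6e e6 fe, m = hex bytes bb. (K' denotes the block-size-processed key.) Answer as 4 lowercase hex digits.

1e43

Key hex bytes 45 d5 10 23 49 6e e6 fe is 8 bytes > B = 5, so hash it first: H(key) = 84 64, then zero-pad to 5 bytes: K' = 84 64 00 00 00.
K' ⊕ ipad = b2 52 36 36 36.
Inner input = b2 52 36 36 36 ∥ bb.
Inner hash: even-index sum = 286 mod 256 = 30; odd-index sum = 323 mod 256 = 67 → 1e 43.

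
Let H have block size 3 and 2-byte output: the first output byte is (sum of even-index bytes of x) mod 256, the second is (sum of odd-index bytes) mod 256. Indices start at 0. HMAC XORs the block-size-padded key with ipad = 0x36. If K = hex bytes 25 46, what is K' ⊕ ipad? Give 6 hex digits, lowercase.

Key hex bytes 25 46 is 2 bytes ≤ B = 3; zero-pad to 3 bytes: K' = 25 46 00.
XOR each byte with 0x36: 25⊕36=13, 46⊕36=70, 00⊕36=36.

137036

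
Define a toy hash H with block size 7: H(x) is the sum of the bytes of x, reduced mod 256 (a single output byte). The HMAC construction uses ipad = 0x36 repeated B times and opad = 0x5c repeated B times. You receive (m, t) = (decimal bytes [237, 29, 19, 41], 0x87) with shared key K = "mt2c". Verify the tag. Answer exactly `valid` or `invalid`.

Key "mt2c" = 6d 74 32 63 is 4 bytes ≤ B = 7; zero-pad to 7 bytes: K' = 6d 74 32 63 00 00 00.
K' ⊕ ipad = 5b 42 04 55 36 36 36; K' ⊕ opad = 31 28 6e 3f 5c 5c 5c.
Inner hash: sum = 91+66+4+85+54+54+54+237+29+19+41 = 734; mod 256 = 222 → de.
Outer hash (recomputed tag): sum = 49+40+110+63+92+92+92+222 = 760; mod 256 = 248 → f8.
Recomputed tag = f8; claimed = 87 → mismatch.

invalid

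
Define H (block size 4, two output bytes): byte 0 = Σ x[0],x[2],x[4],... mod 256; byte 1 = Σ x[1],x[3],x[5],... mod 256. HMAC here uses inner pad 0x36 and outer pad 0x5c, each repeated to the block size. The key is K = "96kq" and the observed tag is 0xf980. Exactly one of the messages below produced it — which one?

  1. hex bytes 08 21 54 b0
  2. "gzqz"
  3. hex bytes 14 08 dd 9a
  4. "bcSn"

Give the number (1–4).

3

Key "96kq" = 39 36 6b 71 is exactly B = 4 bytes: K' = 39 36 6b 71.
K' ⊕ ipad = 0f 00 5d 47; K' ⊕ opad = 65 6a 37 2d.
m1: inner = H(0f 00 5d 47 08 21 54 b0) = c8 18; tag = H(65 6a 37 2d c8 18) = 64af
m2: inner = H(0f 00 5d 47 67 7a 71 7a) = 44 3b; tag = H(65 6a 37 2d 44 3b) = e0d2
m3: inner = H(0f 00 5d 47 14 08 dd 9a) = 5d e9; tag = H(65 6a 37 2d 5d e9) = f980 ← matches
m4: inner = H(0f 00 5d 47 62 63 53 6e) = 21 18; tag = H(65 6a 37 2d 21 18) = bdaf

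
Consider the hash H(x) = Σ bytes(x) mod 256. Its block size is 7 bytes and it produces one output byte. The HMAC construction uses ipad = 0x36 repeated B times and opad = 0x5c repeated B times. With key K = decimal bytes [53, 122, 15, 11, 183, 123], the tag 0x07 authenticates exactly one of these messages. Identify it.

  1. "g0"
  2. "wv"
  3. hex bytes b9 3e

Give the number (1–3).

Key decimal bytes [53, 122, 15, 11, 183, 123] = 35 7a 0f 0b b7 7b is 6 bytes ≤ B = 7; zero-pad to 7 bytes: K' = 35 7a 0f 0b b7 7b 00.
K' ⊕ ipad = 03 4c 39 3d 81 4d 36; K' ⊕ opad = 69 26 53 57 eb 27 5c.
m1: inner = H(03 4c 39 3d 81 4d 36 67 30) = 60; tag = H(69 26 53 57 eb 27 5c 60) = 07 ← matches
m2: inner = H(03 4c 39 3d 81 4d 36 77 76) = b6; tag = H(69 26 53 57 eb 27 5c b6) = 5d
m3: inner = H(03 4c 39 3d 81 4d 36 b9 3e) = c0; tag = H(69 26 53 57 eb 27 5c c0) = 67

1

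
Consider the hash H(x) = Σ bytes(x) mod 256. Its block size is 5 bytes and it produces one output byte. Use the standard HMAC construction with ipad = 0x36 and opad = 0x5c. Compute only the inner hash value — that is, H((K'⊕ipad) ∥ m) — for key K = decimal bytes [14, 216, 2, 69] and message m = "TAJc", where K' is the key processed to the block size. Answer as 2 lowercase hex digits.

Key decimal bytes [14, 216, 2, 69] = 0e d8 02 45 is 4 bytes ≤ B = 5; zero-pad to 5 bytes: K' = 0e d8 02 45 00.
K' ⊕ ipad = 38 ee 34 73 36.
Inner input = 38 ee 34 73 36 ∥ 54 41 4a 63.
Inner hash: sum = 56+238+52+115+54+84+65+74+99 = 837; mod 256 = 69 → 45.

45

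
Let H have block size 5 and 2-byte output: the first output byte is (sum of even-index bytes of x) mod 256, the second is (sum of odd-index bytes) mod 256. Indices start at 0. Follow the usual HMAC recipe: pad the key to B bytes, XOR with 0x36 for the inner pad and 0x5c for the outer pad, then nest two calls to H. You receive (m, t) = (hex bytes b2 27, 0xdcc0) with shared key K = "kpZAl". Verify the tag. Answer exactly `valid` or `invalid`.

Key "kpZAl" = 6b 70 5a 41 6c is exactly B = 5 bytes: K' = 6b 70 5a 41 6c.
K' ⊕ ipad = 5d 46 6c 77 5a; K' ⊕ opad = 37 2c 06 1d 30.
Inner hash: even-index sum = 330 mod 256 = 74; odd-index sum = 367 mod 256 = 111 → 4a 6f.
Outer hash (recomputed tag): even-index sum = 220 mod 256 = 220; odd-index sum = 147 mod 256 = 147 → dc 93.
Recomputed tag = dc93; claimed = dcc0 → mismatch.

invalid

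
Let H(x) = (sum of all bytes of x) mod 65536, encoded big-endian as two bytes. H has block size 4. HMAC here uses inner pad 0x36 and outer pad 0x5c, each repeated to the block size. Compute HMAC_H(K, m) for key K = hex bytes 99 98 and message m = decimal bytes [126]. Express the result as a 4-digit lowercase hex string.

Key hex bytes 99 98 is 2 bytes ≤ B = 4; zero-pad to 4 bytes: K' = 99 98 00 00.
K' ⊕ ipad = af ae 36 36.  K' ⊕ opad = c5 c4 5c 5c.
Inner input = (K'⊕ipad) ∥ m = af ae 36 36 ∥ 7e.
Inner hash: sum = 175+174+54+54+126 = 583 → 02 47.
Outer input = (K'⊕opad) ∥ inner = c5 c4 5c 5c ∥ 02 47.
Outer hash (tag): sum = 197+196+92+92+2+71 = 650 → 02 8a.

028a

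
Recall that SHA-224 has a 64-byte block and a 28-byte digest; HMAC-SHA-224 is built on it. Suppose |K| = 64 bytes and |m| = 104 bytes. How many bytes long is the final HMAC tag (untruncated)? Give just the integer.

28

The tag is one SHA-224 digest: 28 bytes.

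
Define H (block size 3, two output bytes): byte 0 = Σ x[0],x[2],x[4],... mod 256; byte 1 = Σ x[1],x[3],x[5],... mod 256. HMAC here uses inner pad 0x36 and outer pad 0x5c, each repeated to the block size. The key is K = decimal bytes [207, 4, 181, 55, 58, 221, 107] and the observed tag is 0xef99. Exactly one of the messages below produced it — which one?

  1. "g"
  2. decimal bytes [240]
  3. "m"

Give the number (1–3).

Key decimal bytes [207, 4, 181, 55, 58, 221, 107] = cf 04 b5 37 3a dd 6b is 7 bytes > B = 3, so hash it first: H(key) = 29 18, then zero-pad to 3 bytes: K' = 29 18 00.
K' ⊕ ipad = 1f 2e 36; K' ⊕ opad = 75 44 5c.
m1: inner = H(1f 2e 36 67) = 55 95; tag = H(75 44 5c 55 95) = 6699
m2: inner = H(1f 2e 36 f0) = 55 1e; tag = H(75 44 5c 55 1e) = ef99 ← matches
m3: inner = H(1f 2e 36 6d) = 55 9b; tag = H(75 44 5c 55 9b) = 6c99

2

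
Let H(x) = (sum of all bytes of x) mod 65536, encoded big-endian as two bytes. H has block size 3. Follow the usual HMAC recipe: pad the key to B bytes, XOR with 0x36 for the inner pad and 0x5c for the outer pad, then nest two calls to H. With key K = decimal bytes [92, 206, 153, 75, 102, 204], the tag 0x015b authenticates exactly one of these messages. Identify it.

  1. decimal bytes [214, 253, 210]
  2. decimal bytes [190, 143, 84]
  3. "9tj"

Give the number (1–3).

2

Key decimal bytes [92, 206, 153, 75, 102, 204] = 5c ce 99 4b 66 cc is 6 bytes > B = 3, so hash it first: H(key) = 03 40, then zero-pad to 3 bytes: K' = 03 40 00.
K' ⊕ ipad = 35 76 36; K' ⊕ opad = 5f 1c 5c.
m1: inner = H(35 76 36 d6 fd d2) = 03 86; tag = H(5f 1c 5c 03 86) = 0160
m2: inner = H(35 76 36 be 8f 54) = 02 82; tag = H(5f 1c 5c 02 82) = 015b ← matches
m3: inner = H(35 76 36 39 74 6a) = 01 f8; tag = H(5f 1c 5c 01 f8) = 01d0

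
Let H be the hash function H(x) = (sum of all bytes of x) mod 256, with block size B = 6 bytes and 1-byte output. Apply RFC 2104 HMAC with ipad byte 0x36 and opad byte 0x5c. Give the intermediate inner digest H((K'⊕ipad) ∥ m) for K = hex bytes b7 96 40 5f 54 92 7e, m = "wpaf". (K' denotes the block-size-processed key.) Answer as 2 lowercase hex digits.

Key hex bytes b7 96 40 5f 54 92 7e is 7 bytes > B = 6, so hash it first: H(key) = 50, then zero-pad to 6 bytes: K' = 50 00 00 00 00 00.
K' ⊕ ipad = 66 36 36 36 36 36.
Inner input = 66 36 36 36 36 36 ∥ 77 70 61 66.
Inner hash: sum = 102+54+54+54+54+54+119+112+97+102 = 802; mod 256 = 34 → 22.

22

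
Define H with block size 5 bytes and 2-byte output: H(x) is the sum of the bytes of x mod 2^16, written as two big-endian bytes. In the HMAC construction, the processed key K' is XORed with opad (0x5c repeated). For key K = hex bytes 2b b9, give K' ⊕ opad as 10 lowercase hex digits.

Key hex bytes 2b b9 is 2 bytes ≤ B = 5; zero-pad to 5 bytes: K' = 2b b9 00 00 00.
XOR each byte with 0x5c: 2b⊕5c=77, b9⊕5c=e5, 00⊕5c=5c, 00⊕5c=5c, 00⊕5c=5c.

77e55c5c5c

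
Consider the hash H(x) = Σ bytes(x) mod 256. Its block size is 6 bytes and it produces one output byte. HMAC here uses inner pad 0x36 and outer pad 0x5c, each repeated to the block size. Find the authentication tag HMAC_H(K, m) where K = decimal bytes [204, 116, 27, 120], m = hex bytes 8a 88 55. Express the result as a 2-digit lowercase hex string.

Key decimal bytes [204, 116, 27, 120] = cc 74 1b 78 is 4 bytes ≤ B = 6; zero-pad to 6 bytes: K' = cc 74 1b 78 00 00.
K' ⊕ ipad = fa 42 2d 4e 36 36.  K' ⊕ opad = 90 28 47 24 5c 5c.
Inner input = (K'⊕ipad) ∥ m = fa 42 2d 4e 36 36 ∥ 8a 88 55.
Inner hash: sum = 250+66+45+78+54+54+138+136+85 = 906; mod 256 = 138 → 8a.
Outer input = (K'⊕opad) ∥ inner = 90 28 47 24 5c 5c ∥ 8a.
Outer hash (tag): sum = 144+40+71+36+92+92+138 = 613; mod 256 = 101 → 65.

65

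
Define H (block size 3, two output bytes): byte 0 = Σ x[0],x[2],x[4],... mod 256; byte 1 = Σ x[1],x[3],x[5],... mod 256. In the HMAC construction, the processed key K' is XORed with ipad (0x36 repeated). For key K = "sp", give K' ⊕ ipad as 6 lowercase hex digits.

Key "sp" = 73 70 is 2 bytes ≤ B = 3; zero-pad to 3 bytes: K' = 73 70 00.
XOR each byte with 0x36: 73⊕36=45, 70⊕36=46, 00⊕36=36.

454636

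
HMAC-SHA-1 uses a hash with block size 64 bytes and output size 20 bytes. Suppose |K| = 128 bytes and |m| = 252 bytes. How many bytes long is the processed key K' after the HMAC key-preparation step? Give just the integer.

64

Key is 128 > 64 bytes, so it is hashed to 20 bytes then zero-padded to 64: |K'| = 64.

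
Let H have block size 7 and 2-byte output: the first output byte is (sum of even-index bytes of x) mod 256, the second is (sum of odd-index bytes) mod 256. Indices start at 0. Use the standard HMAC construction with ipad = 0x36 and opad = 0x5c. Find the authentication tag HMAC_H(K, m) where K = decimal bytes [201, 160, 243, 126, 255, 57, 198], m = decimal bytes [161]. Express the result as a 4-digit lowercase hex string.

0f00

Key decimal bytes [201, 160, 243, 126, 255, 57, 198] = c9 a0 f3 7e ff 39 c6 is exactly B = 7 bytes: K' = c9 a0 f3 7e ff 39 c6.
K' ⊕ ipad = ff 96 c5 48 c9 0f f0.  K' ⊕ opad = 95 fc af 22 a3 65 9a.
Inner input = (K'⊕ipad) ∥ m = ff 96 c5 48 c9 0f f0 ∥ a1.
Inner hash: even-index sum = 893 mod 256 = 125; odd-index sum = 398 mod 256 = 142 → 7d 8e.
Outer input = (K'⊕opad) ∥ inner = 95 fc af 22 a3 65 9a ∥ 7d 8e.
Outer hash (tag): even-index sum = 783 mod 256 = 15; odd-index sum = 512 mod 256 = 0 → 0f 00.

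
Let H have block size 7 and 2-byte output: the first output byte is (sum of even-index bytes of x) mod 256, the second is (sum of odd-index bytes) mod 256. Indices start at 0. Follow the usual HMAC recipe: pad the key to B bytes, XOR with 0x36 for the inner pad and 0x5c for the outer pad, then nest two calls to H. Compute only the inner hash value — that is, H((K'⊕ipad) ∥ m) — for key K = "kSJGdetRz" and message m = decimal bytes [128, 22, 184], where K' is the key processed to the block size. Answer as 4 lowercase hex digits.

e90b

Key "kSJGdetRz" = 6b 53 4a 47 64 65 74 52 7a is 9 bytes > B = 7, so hash it first: H(key) = 07 51, then zero-pad to 7 bytes: K' = 07 51 00 00 00 00 00.
K' ⊕ ipad = 31 67 36 36 36 36 36.
Inner input = 31 67 36 36 36 36 36 ∥ 80 16 b8.
Inner hash: even-index sum = 233 mod 256 = 233; odd-index sum = 523 mod 256 = 11 → e9 0b.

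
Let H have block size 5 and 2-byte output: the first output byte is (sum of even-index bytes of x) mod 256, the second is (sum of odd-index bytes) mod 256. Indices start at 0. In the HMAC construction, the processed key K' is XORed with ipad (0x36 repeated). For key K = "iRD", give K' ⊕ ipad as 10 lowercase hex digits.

Key "iRD" = 69 52 44 is 3 bytes ≤ B = 5; zero-pad to 5 bytes: K' = 69 52 44 00 00.
XOR each byte with 0x36: 69⊕36=5f, 52⊕36=64, 44⊕36=72, 00⊕36=36, 00⊕36=36.

5f64723636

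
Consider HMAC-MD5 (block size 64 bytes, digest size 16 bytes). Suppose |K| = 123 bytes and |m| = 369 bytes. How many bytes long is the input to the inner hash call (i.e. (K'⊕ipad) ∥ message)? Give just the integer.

433

Key is 123 > 64 bytes, so it is hashed to 16 bytes then zero-padded to 64: |K'| = 64.
Inner input = (K'⊕ipad) ∥ m → 64 + 369 = 433 bytes.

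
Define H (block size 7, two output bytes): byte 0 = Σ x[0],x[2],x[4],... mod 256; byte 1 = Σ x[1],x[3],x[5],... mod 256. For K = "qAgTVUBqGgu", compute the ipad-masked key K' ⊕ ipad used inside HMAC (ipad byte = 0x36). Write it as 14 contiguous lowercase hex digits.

Key "qAgTVUBqGgu" = 71 41 67 54 56 55 42 71 47 67 75 is 11 bytes > B = 7, so hash it first: H(key) = 2c c2, then zero-pad to 7 bytes: K' = 2c c2 00 00 00 00 00.
XOR each byte with 0x36: 2c⊕36=1a, c2⊕36=f4, 00⊕36=36, 00⊕36=36, 00⊕36=36, 00⊕36=36, 00⊕36=36.

1af43636363636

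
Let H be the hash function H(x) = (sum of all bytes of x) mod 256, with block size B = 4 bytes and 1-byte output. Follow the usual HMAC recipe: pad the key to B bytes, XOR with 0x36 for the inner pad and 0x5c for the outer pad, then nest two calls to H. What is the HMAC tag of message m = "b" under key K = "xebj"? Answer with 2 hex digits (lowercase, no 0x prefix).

Key "xebj" = 78 65 62 6a is exactly B = 4 bytes: K' = 78 65 62 6a.
K' ⊕ ipad = 4e 53 54 5c.  K' ⊕ opad = 24 39 3e 36.
Inner input = (K'⊕ipad) ∥ m = 4e 53 54 5c ∥ 62.
Inner hash: sum = 78+83+84+92+98 = 435; mod 256 = 179 → b3.
Outer input = (K'⊕opad) ∥ inner = 24 39 3e 36 ∥ b3.
Outer hash (tag): sum = 36+57+62+54+179 = 388; mod 256 = 132 → 84.

84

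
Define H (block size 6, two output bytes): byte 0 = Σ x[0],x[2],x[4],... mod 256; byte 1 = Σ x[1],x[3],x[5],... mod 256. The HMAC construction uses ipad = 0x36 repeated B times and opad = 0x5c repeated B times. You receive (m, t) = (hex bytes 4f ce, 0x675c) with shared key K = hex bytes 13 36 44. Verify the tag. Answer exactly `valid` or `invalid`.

Key hex bytes 13 36 44 is 3 bytes ≤ B = 6; zero-pad to 6 bytes: K' = 13 36 44 00 00 00.
K' ⊕ ipad = 25 00 72 36 36 36; K' ⊕ opad = 4f 6a 18 5c 5c 5c.
Inner hash: even-index sum = 284 mod 256 = 28; odd-index sum = 314 mod 256 = 58 → 1c 3a.
Outer hash (recomputed tag): even-index sum = 223 mod 256 = 223; odd-index sum = 348 mod 256 = 92 → df 5c.
Recomputed tag = df5c; claimed = 675c → mismatch.

invalid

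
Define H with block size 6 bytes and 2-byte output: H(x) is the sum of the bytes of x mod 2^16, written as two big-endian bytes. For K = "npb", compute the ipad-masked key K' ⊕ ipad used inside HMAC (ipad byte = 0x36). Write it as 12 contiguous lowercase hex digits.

584654363636

Key "npb" = 6e 70 62 is 3 bytes ≤ B = 6; zero-pad to 6 bytes: K' = 6e 70 62 00 00 00.
XOR each byte with 0x36: 6e⊕36=58, 70⊕36=46, 62⊕36=54, 00⊕36=36, 00⊕36=36, 00⊕36=36.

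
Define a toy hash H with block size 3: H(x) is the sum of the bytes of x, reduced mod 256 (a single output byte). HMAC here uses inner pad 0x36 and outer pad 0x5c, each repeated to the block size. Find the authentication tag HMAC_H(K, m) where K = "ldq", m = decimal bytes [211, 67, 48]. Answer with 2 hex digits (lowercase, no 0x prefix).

ce

Key "ldq" = 6c 64 71 is exactly B = 3 bytes: K' = 6c 64 71.
K' ⊕ ipad = 5a 52 47.  K' ⊕ opad = 30 38 2d.
Inner input = (K'⊕ipad) ∥ m = 5a 52 47 ∥ d3 43 30.
Inner hash: sum = 90+82+71+211+67+48 = 569; mod 256 = 57 → 39.
Outer input = (K'⊕opad) ∥ inner = 30 38 2d ∥ 39.
Outer hash (tag): sum = 48+56+45+57 = 206 → ce.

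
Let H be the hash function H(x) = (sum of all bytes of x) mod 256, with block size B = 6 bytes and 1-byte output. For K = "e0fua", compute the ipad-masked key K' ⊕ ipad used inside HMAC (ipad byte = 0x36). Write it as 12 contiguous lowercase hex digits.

Key "e0fua" = 65 30 66 75 61 is 5 bytes ≤ B = 6; zero-pad to 6 bytes: K' = 65 30 66 75 61 00.
XOR each byte with 0x36: 65⊕36=53, 30⊕36=06, 66⊕36=50, 75⊕36=43, 61⊕36=57, 00⊕36=36.

530650435736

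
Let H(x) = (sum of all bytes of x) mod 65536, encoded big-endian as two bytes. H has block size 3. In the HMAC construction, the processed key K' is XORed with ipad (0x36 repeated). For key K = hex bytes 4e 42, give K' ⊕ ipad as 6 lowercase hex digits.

787436

Key hex bytes 4e 42 is 2 bytes ≤ B = 3; zero-pad to 3 bytes: K' = 4e 42 00.
XOR each byte with 0x36: 4e⊕36=78, 42⊕36=74, 00⊕36=36.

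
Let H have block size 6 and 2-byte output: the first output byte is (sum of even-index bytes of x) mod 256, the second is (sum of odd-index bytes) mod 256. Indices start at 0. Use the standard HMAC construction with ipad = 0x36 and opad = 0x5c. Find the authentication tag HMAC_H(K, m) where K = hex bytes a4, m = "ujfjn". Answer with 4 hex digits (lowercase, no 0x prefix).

Key hex bytes a4 is 1 byte ≤ B = 6; zero-pad to 6 bytes: K' = a4 00 00 00 00 00.
K' ⊕ ipad = 92 36 36 36 36 36.  K' ⊕ opad = f8 5c 5c 5c 5c 5c.
Inner input = (K'⊕ipad) ∥ m = 92 36 36 36 36 36 ∥ 75 6a 66 6a 6e.
Inner hash: even-index sum = 583 mod 256 = 71; odd-index sum = 374 mod 256 = 118 → 47 76.
Outer input = (K'⊕opad) ∥ inner = f8 5c 5c 5c 5c 5c ∥ 47 76.
Outer hash (tag): even-index sum = 503 mod 256 = 247; odd-index sum = 394 mod 256 = 138 → f7 8a.

f78a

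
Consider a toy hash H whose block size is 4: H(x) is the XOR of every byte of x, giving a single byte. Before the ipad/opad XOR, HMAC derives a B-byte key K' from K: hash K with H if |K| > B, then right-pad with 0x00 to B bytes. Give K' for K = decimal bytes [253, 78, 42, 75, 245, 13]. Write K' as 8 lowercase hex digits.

2a000000

|K| = 6 > B = 4, so first hash the key.
H(K): XOR fd⊕4e⊕2a⊕4b⊕f5⊕0d = 2a.
Zero-pad H(K) = 2a to 4 bytes: K' = 2a 00 00 00.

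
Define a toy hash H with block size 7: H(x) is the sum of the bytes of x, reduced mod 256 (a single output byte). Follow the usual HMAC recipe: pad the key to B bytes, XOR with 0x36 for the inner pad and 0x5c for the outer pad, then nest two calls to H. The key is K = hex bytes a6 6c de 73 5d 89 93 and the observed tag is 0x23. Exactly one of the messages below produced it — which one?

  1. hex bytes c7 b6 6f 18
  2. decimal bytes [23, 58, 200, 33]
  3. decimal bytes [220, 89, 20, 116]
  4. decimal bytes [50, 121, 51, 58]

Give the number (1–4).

Key hex bytes a6 6c de 73 5d 89 93 is exactly B = 7 bytes: K' = a6 6c de 73 5d 89 93.
K' ⊕ ipad = 90 5a e8 45 6b bf a5; K' ⊕ opad = fa 30 82 2f 01 d5 cf.
m1: inner = H(90 5a e8 45 6b bf a5 c7 b6 6f 18) = ea; tag = H(fa 30 82 2f 01 d5 cf ea) = 6a
m2: inner = H(90 5a e8 45 6b bf a5 17 3a c8 21) = 20; tag = H(fa 30 82 2f 01 d5 cf 20) = a0
m3: inner = H(90 5a e8 45 6b bf a5 dc 59 14 74) = a3; tag = H(fa 30 82 2f 01 d5 cf a3) = 23 ← matches
m4: inner = H(90 5a e8 45 6b bf a5 32 79 33 3a) = fe; tag = H(fa 30 82 2f 01 d5 cf fe) = 7e

3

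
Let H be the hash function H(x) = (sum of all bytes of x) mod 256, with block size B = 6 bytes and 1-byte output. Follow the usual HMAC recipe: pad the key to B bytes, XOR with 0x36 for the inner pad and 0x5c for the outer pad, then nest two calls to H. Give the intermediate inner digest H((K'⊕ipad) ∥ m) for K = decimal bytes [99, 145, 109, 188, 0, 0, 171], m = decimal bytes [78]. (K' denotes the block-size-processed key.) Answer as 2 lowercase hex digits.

5a

Key decimal bytes [99, 145, 109, 188, 0, 0, 171] = 63 91 6d bc 00 00 ab is 7 bytes > B = 6, so hash it first: H(key) = c8, then zero-pad to 6 bytes: K' = c8 00 00 00 00 00.
K' ⊕ ipad = fe 36 36 36 36 36.
Inner input = fe 36 36 36 36 36 ∥ 4e.
Inner hash: sum = 254+54+54+54+54+54+78 = 602; mod 256 = 90 → 5a.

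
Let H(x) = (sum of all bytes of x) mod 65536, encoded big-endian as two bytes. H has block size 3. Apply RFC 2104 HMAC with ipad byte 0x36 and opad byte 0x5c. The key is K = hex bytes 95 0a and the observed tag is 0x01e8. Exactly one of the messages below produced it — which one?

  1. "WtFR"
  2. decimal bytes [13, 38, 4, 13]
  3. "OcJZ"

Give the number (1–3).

3

Key hex bytes 95 0a is 2 bytes ≤ B = 3; zero-pad to 3 bytes: K' = 95 0a 00.
K' ⊕ ipad = a3 3c 36; K' ⊕ opad = c9 56 5c.
m1: inner = H(a3 3c 36 57 74 46 52) = 02 78; tag = H(c9 56 5c 02 78) = 01f5
m2: inner = H(a3 3c 36 0d 26 04 0d) = 01 59; tag = H(c9 56 5c 01 59) = 01d5
m3: inner = H(a3 3c 36 4f 63 4a 5a) = 02 6b; tag = H(c9 56 5c 02 6b) = 01e8 ← matches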